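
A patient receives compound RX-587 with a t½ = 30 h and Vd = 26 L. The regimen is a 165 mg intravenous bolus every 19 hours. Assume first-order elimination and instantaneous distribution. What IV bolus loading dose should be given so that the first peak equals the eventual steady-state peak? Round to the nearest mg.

464 mg

f = (1/2)^(19/30) ≈ 0.644685; accumulation ratio R = 1/(1−f) ≈ 2.81440.
Loading dose to hit Cmax,ss on first dose: D_load = D_maint·R ≈ 165 × 2.81440 ≈ 464.38 mg.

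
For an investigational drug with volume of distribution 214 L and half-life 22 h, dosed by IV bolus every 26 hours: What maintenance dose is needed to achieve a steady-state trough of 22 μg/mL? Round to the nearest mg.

τ/t½ = 26/22 ≈ 1.1818, so f = (1/2)^(26/22) ≈ 0.440796.
Cmin,ss = (D/Vd)·f/(1−f), so D = Cmin,ss·Vd·(1−f)/f.
D = 22 × 214 × (1−f)/f ≈ 22 × 214 × 1.26862 ≈ 5972.66 mg.

5973 mg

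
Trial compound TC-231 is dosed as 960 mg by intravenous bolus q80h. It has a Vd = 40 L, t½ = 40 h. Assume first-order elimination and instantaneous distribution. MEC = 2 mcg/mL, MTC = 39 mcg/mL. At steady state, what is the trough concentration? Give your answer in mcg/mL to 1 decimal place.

The dosing interval is 2 half-lives, so f = 2^(−2) = 0.25.
At steady state, R = 1/(1 − 0.25) = 4/3.
Single-dose peak C₀ = D/Vd = 960/40 = 24 mcg/mL.
Steady-state peak Cmax,ss = C₀·R = 24 × 4/3 ≈ 32.000 mcg/mL.
Steady-state trough Cmin,ss = Cmax,ss·f ≈ 32.000 × 0.25 ≈ 8.000 mcg/mL.
Trough 8.0 mcg/mL vs MEC 2 mcg/mL: adequate.

8.0 mcg/mL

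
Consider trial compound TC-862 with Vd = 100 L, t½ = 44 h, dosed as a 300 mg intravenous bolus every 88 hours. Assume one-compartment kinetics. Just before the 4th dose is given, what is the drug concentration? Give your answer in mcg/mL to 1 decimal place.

f = (1/2)^(τ/t½) = (1/2)^(88/44) ≈ 0.2500.
C₀ = D/Vd = 300/100 ≈ 3.000 mcg/mL.
Before the 4th dose, 3 doses have been given. Superposition: Cmin = C₀·(f + f² + … + f^3).
≈ 3.000 × (0.2500 + 0.0625 + 0.0156) ≈ 3.000 × 0.3281 ≈ 0.984 mcg/mL.

1.0 mcg/mL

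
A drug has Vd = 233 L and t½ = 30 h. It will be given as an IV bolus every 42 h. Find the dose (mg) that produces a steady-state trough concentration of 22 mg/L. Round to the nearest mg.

τ/t½ = 42/30 ≈ 1.4, so f = (1/2)^(42/30) ≈ 0.378929.
Cmin,ss = (D/Vd)·f/(1−f), so D = Cmin,ss·Vd·(1−f)/f.
D = 22 × 233 × (1−f)/f ≈ 22 × 233 × 1.63902 ≈ 8401.62 mg.

8402 mg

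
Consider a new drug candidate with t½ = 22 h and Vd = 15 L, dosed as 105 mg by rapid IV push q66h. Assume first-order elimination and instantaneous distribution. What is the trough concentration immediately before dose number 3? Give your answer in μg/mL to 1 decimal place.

1.0 μg/mL

f = (1/2)^(τ/t½) = (1/2)^(66/22) ≈ 0.1250.
C₀ = D/Vd = 105/15 ≈ 7.000 μg/mL.
Before the 3rd dose, 2 doses have been given. Superposition: Cmin = C₀·(f + f²).
≈ 7.000 × (0.1250 + 0.0156) ≈ 7.000 × 0.1406 ≈ 0.984 μg/mL.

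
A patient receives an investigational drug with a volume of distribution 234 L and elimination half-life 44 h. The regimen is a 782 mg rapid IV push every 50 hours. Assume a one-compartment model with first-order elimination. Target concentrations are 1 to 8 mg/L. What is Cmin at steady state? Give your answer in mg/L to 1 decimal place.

2.8 mg/L

k = ln2/t½ = ln2/44 ≈ 0.015753 h⁻¹; fraction remaining f = e^(−kτ) = e^(−0.015753×50) ≈ 0.4549.
Accumulation ratio R = 1/(1 − f) ≈ 1/0.5451 ≈ 1.8345.
Each bolus raises the concentration by D/Vd = 782/234 ≈ 3.342 mg/L.
Cmax,ss = C₀/(1 − f) ≈ 3.342/0.5451 ≈ 6.131 mg/L.
One interval later, Cmin,ss = Cmax,ss·e^(−kτ) ≈ 6.131 × 0.4549 ≈ 2.789 mg/L.
Trough 2.8 mg/L vs MEC 1 mg/L: adequate.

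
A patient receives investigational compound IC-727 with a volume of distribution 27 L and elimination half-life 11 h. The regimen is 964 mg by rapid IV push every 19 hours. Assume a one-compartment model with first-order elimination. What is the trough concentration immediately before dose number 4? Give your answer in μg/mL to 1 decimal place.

15.0 μg/mL

f = (1/2)^(τ/t½) = (1/2)^(19/11) ≈ 0.3020.
C₀ = D/Vd = 964/27 ≈ 35.704 μg/mL.
Before the 4th dose, 3 doses have been given. Superposition: Cmin = C₀·(f + f² + … + f^3).
≈ 35.704 × (0.3020 + 0.0912 + 0.0275) ≈ 35.704 × 0.4207 ≈ 15.021 μg/mL.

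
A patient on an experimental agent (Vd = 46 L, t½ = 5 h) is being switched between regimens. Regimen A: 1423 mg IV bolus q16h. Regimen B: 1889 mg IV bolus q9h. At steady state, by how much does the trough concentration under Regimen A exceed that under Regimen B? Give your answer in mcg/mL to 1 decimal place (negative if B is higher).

-12.8 mcg/mL

Regimen A: f = (1/2)^(16/5) ≈ 0.1088; Cmin,ss = (1423/46)·f/(1−f) ≈ 3.777 mcg/mL.
Regimen B: f = (1/2)^(9/5) ≈ 0.2872; Cmin,ss = (1889/46)·f/(1−f) ≈ 16.546 mcg/mL.
Difference ≈ 3.777 − 16.546 ≈ -12.769 mcg/mL.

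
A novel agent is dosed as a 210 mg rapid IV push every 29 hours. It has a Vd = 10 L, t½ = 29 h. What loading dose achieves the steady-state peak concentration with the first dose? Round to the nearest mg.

420 mg

f = (1/2)^(29/29) ≈ 0.500000; accumulation ratio R = 1/(1−f) ≈ 2.00000.
Loading dose to hit Cmax,ss on first dose: D_load = D_maint·R ≈ 210 × 2.00000 ≈ 420.00 mg.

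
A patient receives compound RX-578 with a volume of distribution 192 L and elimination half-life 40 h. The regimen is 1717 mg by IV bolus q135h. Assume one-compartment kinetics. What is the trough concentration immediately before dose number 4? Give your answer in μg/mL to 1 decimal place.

f = (1/2)^(τ/t½) = (1/2)^(135/40) ≈ 0.0964.
C₀ = D/Vd = 1717/192 ≈ 8.943 μg/mL.
Before the 4th dose, 3 doses have been given. Superposition: Cmin = C₀·(f + f² + … + f^3).
≈ 8.943 × (0.0964 + 0.0093 + 0.0009) ≈ 8.943 × 0.1066 ≈ 0.953 μg/mL.

1.0 μg/mL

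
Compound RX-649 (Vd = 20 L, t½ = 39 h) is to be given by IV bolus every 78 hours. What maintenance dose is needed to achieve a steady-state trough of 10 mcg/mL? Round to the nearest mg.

600 mg

τ/t½ = 78/39 ≈ 2, so f = (1/2)^(78/39) ≈ 0.250000.
Cmin,ss = (D/Vd)·f/(1−f), so D = Cmin,ss·Vd·(1−f)/f.
D = 10 × 20 × (1−f)/f ≈ 10 × 20 × 3.00000 ≈ 600.00 mg.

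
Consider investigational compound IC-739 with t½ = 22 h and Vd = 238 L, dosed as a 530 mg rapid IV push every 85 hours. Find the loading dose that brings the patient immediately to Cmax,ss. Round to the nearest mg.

569 mg

f = (1/2)^(85/22) ≈ 0.068696; accumulation ratio R = 1/(1−f) ≈ 1.07376.
Loading dose to hit Cmax,ss on first dose: D_load = D_maint·R ≈ 530 × 1.07376 ≈ 569.09 mg.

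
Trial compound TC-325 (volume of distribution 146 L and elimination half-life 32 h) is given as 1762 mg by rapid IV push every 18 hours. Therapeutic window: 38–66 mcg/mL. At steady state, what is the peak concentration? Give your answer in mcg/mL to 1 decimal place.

k = ln2/t½ = ln2/32 ≈ 0.021661 h⁻¹; fraction remaining f = e^(−kτ) = e^(−0.021661×18) ≈ 0.6771.
At steady state, accumulation factor R = 1/(1 − e^(−kτ)) ≈ 3.0969.
Single-dose peak C₀ = D/Vd = 1762/146 ≈ 12.068 mcg/mL.
Steady-state peak Cmax,ss = C₀·R ≈ 12.068 × 3.0969 ≈ 37.373 mcg/mL.
Peak 37.4 mcg/mL vs MTC 66 mcg/mL: below toxic threshold.

37.4 mcg/mL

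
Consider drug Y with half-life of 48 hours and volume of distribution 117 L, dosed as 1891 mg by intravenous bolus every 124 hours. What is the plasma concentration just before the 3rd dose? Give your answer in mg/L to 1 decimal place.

f = (1/2)^(τ/t½) = (1/2)^(124/48) ≈ 0.1669.
C₀ = D/Vd = 1891/117 ≈ 16.162 mg/L.
Before the 3rd dose, 2 doses have been given. Superposition: Cmin = C₀·(f + f²).
≈ 16.162 × (0.1669 + 0.0279) ≈ 16.162 × 0.1948 ≈ 3.148 mg/L.

3.1 mg/L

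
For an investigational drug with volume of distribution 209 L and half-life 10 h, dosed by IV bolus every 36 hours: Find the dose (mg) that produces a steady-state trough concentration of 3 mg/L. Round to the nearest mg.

τ/t½ = 36/10 ≈ 3.6, so f = (1/2)^(36/10) ≈ 0.082469.
Cmin,ss = (D/Vd)·f/(1−f), so D = Cmin,ss·Vd·(1−f)/f.
D = 3 × 209 × (1−f)/f ≈ 3 × 209 × 11.12577 ≈ 6975.86 mg.

6976 mg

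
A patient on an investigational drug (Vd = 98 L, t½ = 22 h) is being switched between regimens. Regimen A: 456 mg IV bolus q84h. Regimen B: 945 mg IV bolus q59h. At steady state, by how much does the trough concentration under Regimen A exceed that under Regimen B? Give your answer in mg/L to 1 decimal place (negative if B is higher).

-1.4 mg/L

Regimen A: f = (1/2)^(84/22) ≈ 0.0709; Cmin,ss = (456/98)·f/(1−f) ≈ 0.355 mg/L.
Regimen B: f = (1/2)^(59/22) ≈ 0.1558; Cmin,ss = (945/98)·f/(1−f) ≈ 1.780 mg/L.
Difference ≈ 0.355 − 1.780 ≈ -1.425 mg/L.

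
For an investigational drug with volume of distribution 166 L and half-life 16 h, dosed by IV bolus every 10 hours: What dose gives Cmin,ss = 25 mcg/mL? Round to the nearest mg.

τ/t½ = 10/16 ≈ 0.625, so f = (1/2)^(10/16) ≈ 0.648420.
Cmin,ss = (D/Vd)·f/(1−f), so D = Cmin,ss·Vd·(1−f)/f.
D = 25 × 166 × (1−f)/f ≈ 25 × 166 × 0.54221 ≈ 2250.17 mg.

2250 mg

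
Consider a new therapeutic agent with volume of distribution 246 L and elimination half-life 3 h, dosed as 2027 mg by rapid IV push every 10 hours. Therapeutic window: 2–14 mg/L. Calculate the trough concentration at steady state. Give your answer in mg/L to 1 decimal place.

τ/t½ = 10/3 ≈ 3.3333, so fraction remaining f = (1/2)^(10/3) ≈ 0.0992.
Single-dose peak C₀ = D/Vd = 2027/246 ≈ 8.240 mg/L.
Steady-state trough Cmin,ss = C₀·f/(1−f) ≈ 8.240 × 0.0992/0.9008 ≈ 0.907 mg/L.
Trough 0.9 mg/L vs MEC 2 mg/L: subtherapeutic.

0.9 mg/L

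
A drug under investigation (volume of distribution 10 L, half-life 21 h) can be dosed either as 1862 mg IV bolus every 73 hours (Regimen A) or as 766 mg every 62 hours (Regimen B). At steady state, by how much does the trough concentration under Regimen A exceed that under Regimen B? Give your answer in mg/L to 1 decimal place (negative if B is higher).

Regimen A: f = (1/2)^(73/21) ≈ 0.0899; Cmin,ss = (1862/10)·f/(1−f) ≈ 18.393 mg/L.
Regimen B: f = (1/2)^(62/21) ≈ 0.1292; Cmin,ss = (766/10)·f/(1−f) ≈ 11.365 mg/L.
Difference ≈ 18.393 − 11.365 ≈ 7.028 mg/L.

7.0 mg/L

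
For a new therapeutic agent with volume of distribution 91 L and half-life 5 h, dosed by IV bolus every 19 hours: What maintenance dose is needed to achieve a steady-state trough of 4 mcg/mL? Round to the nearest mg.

τ/t½ = 19/5 ≈ 3.8, so f = (1/2)^(19/5) ≈ 0.071794.
Cmin,ss = (D/Vd)·f/(1−f), so D = Cmin,ss·Vd·(1−f)/f.
D = 4 × 91 × (1−f)/f ≈ 4 × 91 × 12.92874 ≈ 4706.06 mg.

4706 mg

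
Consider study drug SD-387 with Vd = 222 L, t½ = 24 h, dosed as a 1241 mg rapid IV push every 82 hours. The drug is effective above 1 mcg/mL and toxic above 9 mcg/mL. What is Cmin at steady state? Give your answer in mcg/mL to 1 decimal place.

0.6 mcg/mL

k = ln2/t½ = ln2/24 ≈ 0.028881 h⁻¹; fraction remaining f = e^(−kτ) = e^(−0.028881×82) ≈ 0.0936.
Single-dose peak C₀ = D/Vd = 1241/222 ≈ 5.590 mcg/mL.
Steady-state trough Cmin,ss = C₀·f/(1−f) ≈ 5.590 × 0.0936/0.9064 ≈ 0.577 mcg/mL.
Trough 0.6 mcg/mL vs MEC 1 mcg/mL: subtherapeutic.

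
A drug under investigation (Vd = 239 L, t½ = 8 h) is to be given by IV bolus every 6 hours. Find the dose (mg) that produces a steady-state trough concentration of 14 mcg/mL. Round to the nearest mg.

2281 mg

τ/t½ = 6/8 ≈ 0.75, so f = (1/2)^(6/8) ≈ 0.594604.
Cmin,ss = (D/Vd)·f/(1−f), so D = Cmin,ss·Vd·(1−f)/f.
D = 14 × 239 × (1−f)/f ≈ 14 × 239 × 0.68179 ≈ 2281.27 mg.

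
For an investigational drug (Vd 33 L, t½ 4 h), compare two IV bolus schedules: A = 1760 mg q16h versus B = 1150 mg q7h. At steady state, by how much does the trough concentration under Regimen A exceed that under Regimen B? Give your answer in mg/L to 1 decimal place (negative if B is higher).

Regimen A: f = (1/2)^(16/4) ≈ 0.0625; Cmin,ss = (1760/33)·f/(1−f) ≈ 3.556 mg/L.
Regimen B: f = (1/2)^(7/4) ≈ 0.2973; Cmin,ss = (1150/33)·f/(1−f) ≈ 14.744 mg/L.
Difference ≈ 3.556 − 14.744 ≈ -11.188 mg/L.

-11.2 mg/L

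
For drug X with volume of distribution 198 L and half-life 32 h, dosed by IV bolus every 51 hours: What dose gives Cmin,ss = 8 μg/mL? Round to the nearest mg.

3197 mg

τ/t½ = 51/32 ≈ 1.5938, so f = (1/2)^(51/32) ≈ 0.331309.
Cmin,ss = (D/Vd)·f/(1−f), so D = Cmin,ss·Vd·(1−f)/f.
D = 8 × 198 × (1−f)/f ≈ 8 × 198 × 2.01833 ≈ 3197.03 mg.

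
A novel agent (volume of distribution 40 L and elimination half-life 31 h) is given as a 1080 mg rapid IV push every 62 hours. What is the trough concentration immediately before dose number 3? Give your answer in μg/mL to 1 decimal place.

f = (1/2)^(τ/t½) = (1/2)^(62/31) ≈ 0.2500.
C₀ = D/Vd = 1080/40 ≈ 27.000 μg/mL.
Before the 3rd dose, 2 doses have been given. Superposition: Cmin = C₀·(f + f²).
≈ 27.000 × (0.2500 + 0.0625) ≈ 27.000 × 0.3125 ≈ 8.438 μg/mL.

8.4 μg/mL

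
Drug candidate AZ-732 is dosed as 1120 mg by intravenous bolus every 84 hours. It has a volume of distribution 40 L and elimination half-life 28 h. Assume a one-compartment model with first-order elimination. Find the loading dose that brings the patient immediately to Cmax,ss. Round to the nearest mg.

1280 mg

f = (1/2)^(84/28) ≈ 0.125000; accumulation ratio R = 1/(1−f) ≈ 1.14286.
Loading dose to hit Cmax,ss on first dose: D_load = D_maint·R ≈ 1120 × 1.14286 ≈ 1280.00 mg.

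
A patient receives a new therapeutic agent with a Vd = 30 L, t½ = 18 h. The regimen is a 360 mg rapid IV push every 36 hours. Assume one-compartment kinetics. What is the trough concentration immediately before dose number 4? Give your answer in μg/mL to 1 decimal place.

3.9 μg/mL

f = (1/2)^(τ/t½) = (1/2)^(36/18) ≈ 0.2500.
C₀ = D/Vd = 360/30 ≈ 12.000 μg/mL.
Before the 4th dose, 3 doses have been given. Superposition: Cmin = C₀·(f + f² + … + f^3).
≈ 12.000 × (0.2500 + 0.0625 + 0.0156) ≈ 12.000 × 0.3281 ≈ 3.937 μg/mL.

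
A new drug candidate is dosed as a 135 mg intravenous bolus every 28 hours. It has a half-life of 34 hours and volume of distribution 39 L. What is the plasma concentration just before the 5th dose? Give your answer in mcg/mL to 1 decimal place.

f = (1/2)^(τ/t½) = (1/2)^(28/34) ≈ 0.5651.
C₀ = D/Vd = 135/39 ≈ 3.462 mcg/mL.
Before the 5th dose, 4 doses have been given. Superposition: Cmin = C₀·(f + f² + … + f^4).
≈ 3.462 × (0.5651 + 0.3193 + 0.1805 + 0.1020) ≈ 3.462 × 1.1669 ≈ 4.040 mcg/mL.

4.0 mcg/mL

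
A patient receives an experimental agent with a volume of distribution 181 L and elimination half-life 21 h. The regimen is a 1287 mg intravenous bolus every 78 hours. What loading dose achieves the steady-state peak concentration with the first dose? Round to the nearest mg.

1393 mg

f = (1/2)^(78/21) ≈ 0.076188; accumulation ratio R = 1/(1−f) ≈ 1.08247.
Loading dose to hit Cmax,ss on first dose: D_load = D_maint·R ≈ 1287 × 1.08247 ≈ 1393.14 mg.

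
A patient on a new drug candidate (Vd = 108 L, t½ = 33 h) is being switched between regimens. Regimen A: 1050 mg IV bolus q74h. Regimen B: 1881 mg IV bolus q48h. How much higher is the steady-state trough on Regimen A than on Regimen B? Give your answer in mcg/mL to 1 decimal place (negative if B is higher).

Regimen A: f = (1/2)^(74/33) ≈ 0.2113; Cmin,ss = (1050/108)·f/(1−f) ≈ 2.605 mcg/mL.
Regimen B: f = (1/2)^(48/33) ≈ 0.3649; Cmin,ss = (1881/108)·f/(1−f) ≈ 10.007 mcg/mL.
Difference ≈ 2.605 − 10.007 ≈ -7.402 mcg/mL.

-7.4 mcg/mL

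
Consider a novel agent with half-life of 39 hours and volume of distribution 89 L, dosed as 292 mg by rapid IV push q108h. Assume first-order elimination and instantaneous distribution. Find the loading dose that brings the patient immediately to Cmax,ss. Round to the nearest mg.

f = (1/2)^(108/39) ≈ 0.146683; accumulation ratio R = 1/(1−f) ≈ 1.17190.
Loading dose to hit Cmax,ss on first dose: D_load = D_maint·R ≈ 292 × 1.17190 ≈ 342.19 mg.

342 mg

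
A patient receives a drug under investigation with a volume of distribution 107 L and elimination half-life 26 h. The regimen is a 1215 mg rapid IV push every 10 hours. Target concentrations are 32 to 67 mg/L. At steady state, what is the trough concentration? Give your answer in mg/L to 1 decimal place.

37.2 mg/L

k = ln2/t½ = ln2/26 ≈ 0.026660 h⁻¹; fraction remaining f = e^(−kτ) = e^(−0.026660×10) ≈ 0.7660.
Each bolus raises the concentration by D/Vd = 1215/107 ≈ 11.355 mg/L.
Steady-state trough Cmin,ss = C₀·f/(1−f) ≈ 11.355 × 0.7660/0.2340 ≈ 37.171 mg/L.
Trough 37.2 mg/L vs MEC 32 mg/L: adequate.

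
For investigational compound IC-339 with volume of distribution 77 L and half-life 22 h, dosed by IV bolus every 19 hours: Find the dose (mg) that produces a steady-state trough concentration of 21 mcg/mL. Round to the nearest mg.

1325 mg

τ/t½ = 19/22 ≈ 0.86364, so f = (1/2)^(19/22) ≈ 0.549566.
Cmin,ss = (D/Vd)·f/(1−f), so D = Cmin,ss·Vd·(1−f)/f.
D = 21 × 77 × (1−f)/f ≈ 21 × 77 × 0.81962 ≈ 1325.33 mg.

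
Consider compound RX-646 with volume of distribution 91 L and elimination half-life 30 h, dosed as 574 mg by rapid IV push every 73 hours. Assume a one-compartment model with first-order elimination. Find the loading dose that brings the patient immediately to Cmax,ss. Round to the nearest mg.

704 mg

f = (1/2)^(73/30) ≈ 0.185137; accumulation ratio R = 1/(1−f) ≈ 1.22720.
Loading dose to hit Cmax,ss on first dose: D_load = D_maint·R ≈ 574 × 1.22720 ≈ 704.41 mg.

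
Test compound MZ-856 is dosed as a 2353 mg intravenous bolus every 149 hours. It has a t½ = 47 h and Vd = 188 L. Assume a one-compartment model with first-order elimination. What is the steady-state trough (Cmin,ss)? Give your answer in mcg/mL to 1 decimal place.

Over one 149-h interval, 149/47 ≈ 3.1702 half-lives elapse, leaving f ≈ 0.1111 of each dose.
Accumulation ratio R = 1/(1 − f) ≈ 1/0.8889 ≈ 1.1250.
Each bolus raises the concentration by D/Vd = 2353/188 ≈ 12.516 mcg/mL.
Steady-state peak Cmax,ss = C₀·R ≈ 12.516 × 1.1250 ≈ 14.081 mcg/mL.
Steady-state trough Cmin,ss = Cmax,ss·f ≈ 14.081 × 0.1111 ≈ 1.564 mcg/mL.

1.6 mcg/mL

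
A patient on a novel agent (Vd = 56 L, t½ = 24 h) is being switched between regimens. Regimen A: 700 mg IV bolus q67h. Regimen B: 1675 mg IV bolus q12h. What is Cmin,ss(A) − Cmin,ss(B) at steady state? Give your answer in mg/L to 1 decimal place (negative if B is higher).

-70.1 mg/L

Regimen A: f = (1/2)^(67/24) ≈ 0.1444; Cmin,ss = (700/56)·f/(1−f) ≈ 2.110 mg/L.
Regimen B: f = (1/2)^(12/24) ≈ 0.7071; Cmin,ss = (1675/56)·f/(1−f) ≈ 72.208 mg/L.
Difference ≈ 2.110 − 72.208 ≈ -70.098 mg/L.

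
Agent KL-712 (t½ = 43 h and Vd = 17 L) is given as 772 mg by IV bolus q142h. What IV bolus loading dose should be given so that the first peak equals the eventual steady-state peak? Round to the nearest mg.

f = (1/2)^(142/43) ≈ 0.101368; accumulation ratio R = 1/(1−f) ≈ 1.11280.
Loading dose to hit Cmax,ss on first dose: D_load = D_maint·R ≈ 772 × 1.11280 ≈ 859.08 mg.

859 mg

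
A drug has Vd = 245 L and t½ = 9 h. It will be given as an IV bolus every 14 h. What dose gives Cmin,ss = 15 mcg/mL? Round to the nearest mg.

τ/t½ = 14/9 ≈ 1.5556, so f = (1/2)^(14/9) ≈ 0.340198.
Cmin,ss = (D/Vd)·f/(1−f), so D = Cmin,ss·Vd·(1−f)/f.
D = 15 × 245 × (1−f)/f ≈ 15 × 245 × 1.93946 ≈ 7127.52 mg.

7128 mg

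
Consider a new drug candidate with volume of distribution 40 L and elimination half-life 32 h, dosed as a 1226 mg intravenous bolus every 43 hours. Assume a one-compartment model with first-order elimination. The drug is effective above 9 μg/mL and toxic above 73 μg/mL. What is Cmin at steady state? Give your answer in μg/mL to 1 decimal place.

19.9 μg/mL

τ/t½ = 43/32 ≈ 1.3438, so fraction remaining f = (1/2)^(43/32) ≈ 0.3940.
Single-dose peak C₀ = D/Vd = 1226/40 ≈ 30.650 μg/mL.
Steady-state trough Cmin,ss = C₀·f/(1−f) ≈ 30.650 × 0.3940/0.6060 ≈ 19.928 μg/mL.
Trough 19.9 μg/mL vs MEC 9 μg/mL: adequate.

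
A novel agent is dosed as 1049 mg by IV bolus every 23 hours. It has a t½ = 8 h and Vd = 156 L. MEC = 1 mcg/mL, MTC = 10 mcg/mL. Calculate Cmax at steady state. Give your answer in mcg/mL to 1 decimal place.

k = ln2/t½ = ln2/8 ≈ 0.086643 h⁻¹; fraction remaining f = e^(−kτ) = e^(−0.086643×23) ≈ 0.1363.
Accumulation ratio R = 1/(1 − f) ≈ 1/0.8637 ≈ 1.1578.
Single-dose peak C₀ = D/Vd = 1049/156 ≈ 6.724 mcg/mL.
Steady-state peak Cmax,ss = C₀·R ≈ 6.724 × 1.1578 ≈ 7.785 mcg/mL.
Peak 7.8 mcg/mL vs MTC 10 mcg/mL: below toxic threshold.

7.8 mcg/mL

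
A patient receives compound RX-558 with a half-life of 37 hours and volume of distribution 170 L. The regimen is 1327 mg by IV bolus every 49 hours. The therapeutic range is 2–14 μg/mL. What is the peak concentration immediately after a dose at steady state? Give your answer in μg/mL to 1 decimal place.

13.0 μg/mL

k = ln2/t½ = ln2/37 ≈ 0.018734 h⁻¹; fraction remaining f = e^(−kτ) = e^(−0.018734×49) ≈ 0.3993.
Accumulation ratio R = 1/(1 − f) ≈ 1/0.6007 ≈ 1.6647.
Each bolus raises the concentration by D/Vd = 1327/170 ≈ 7.806 μg/mL.
Cmax,ss = C₀/(1 − f) ≈ 7.806/0.6007 ≈ 12.995 μg/mL.
Peak 13.0 μg/mL vs MTC 14 μg/mL: below toxic threshold.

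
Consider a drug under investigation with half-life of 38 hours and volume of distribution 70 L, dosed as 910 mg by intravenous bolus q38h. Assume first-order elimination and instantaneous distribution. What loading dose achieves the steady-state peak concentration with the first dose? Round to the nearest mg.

1820 mg

f = (1/2)^(38/38) ≈ 0.500000; accumulation ratio R = 1/(1−f) ≈ 2.00000.
Loading dose to hit Cmax,ss on first dose: D_load = D_maint·R ≈ 910 × 2.00000 ≈ 1820.00 mg.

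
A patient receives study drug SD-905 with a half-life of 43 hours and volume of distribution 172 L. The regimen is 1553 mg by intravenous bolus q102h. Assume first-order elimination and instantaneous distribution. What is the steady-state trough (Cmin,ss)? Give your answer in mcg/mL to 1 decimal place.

2.2 mcg/mL

τ/t½ = 102/43 ≈ 2.3721, so fraction remaining f = (1/2)^(102/43) ≈ 0.1932.
Single-dose peak C₀ = D/Vd = 1553/172 ≈ 9.029 mcg/mL.
Steady-state trough Cmin,ss = C₀·f/(1−f) ≈ 9.029 × 0.1932/0.8068 ≈ 2.162 mcg/mL.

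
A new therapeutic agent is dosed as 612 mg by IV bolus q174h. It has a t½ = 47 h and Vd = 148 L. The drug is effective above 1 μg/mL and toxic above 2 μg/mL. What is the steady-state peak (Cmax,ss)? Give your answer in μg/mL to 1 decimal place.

k = ln2/t½ = ln2/47 ≈ 0.014748 h⁻¹; fraction remaining f = e^(−kτ) = e^(−0.014748×174) ≈ 0.0768.
At steady state, accumulation factor R = 1/(1 − e^(−kτ)) ≈ 1.0832.
Single-dose peak C₀ = D/Vd = 612/148 ≈ 4.135 μg/mL.
Steady-state peak Cmax,ss = C₀·R ≈ 4.135 × 1.0832 ≈ 4.479 μg/mL.
Peak 4.5 μg/mL vs MTC 2 μg/mL: exceeds toxic threshold.

4.5 μg/mL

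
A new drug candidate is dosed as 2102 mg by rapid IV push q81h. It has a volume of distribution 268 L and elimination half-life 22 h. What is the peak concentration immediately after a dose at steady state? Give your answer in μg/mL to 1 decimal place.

τ/t½ = 81/22 ≈ 3.6818, so fraction remaining f = (1/2)^(81/22) ≈ 0.0779.
At steady state, accumulation factor R = 1/(1 − e^(−kτ)) ≈ 1.0845.
Single-dose peak C₀ = D/Vd = 2102/268 ≈ 7.843 μg/mL.
Cmax,ss = C₀/(1 − f) ≈ 7.843/0.9221 ≈ 8.506 μg/mL.

8.5 μg/mL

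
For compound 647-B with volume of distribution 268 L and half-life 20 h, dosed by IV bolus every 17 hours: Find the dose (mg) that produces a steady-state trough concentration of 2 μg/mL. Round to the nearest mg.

τ/t½ = 17/20 ≈ 0.85, so f = (1/2)^(17/20) ≈ 0.554785.
Cmin,ss = (D/Vd)·f/(1−f), so D = Cmin,ss·Vd·(1−f)/f.
D = 2 × 268 × (1−f)/f ≈ 2 × 268 × 0.80250 ≈ 430.14 mg.

430 mg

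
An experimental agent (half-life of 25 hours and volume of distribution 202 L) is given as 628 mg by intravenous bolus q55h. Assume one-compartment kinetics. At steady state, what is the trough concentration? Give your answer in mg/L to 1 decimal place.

0.9 mg/L

Over one 55-h interval, 55/25 ≈ 2.2 half-lives elapse, leaving f ≈ 0.2176 of each dose.
At steady state, accumulation factor R = 1/(1 − e^(−kτ)) ≈ 1.2781.
Single-dose peak C₀ = D/Vd = 628/202 ≈ 3.109 mg/L.
Steady-state peak Cmax,ss = C₀·R ≈ 3.109 × 1.2781 ≈ 3.974 mg/L.
Steady-state trough Cmin,ss = Cmax,ss·f ≈ 3.974 × 0.2176 ≈ 0.865 mg/L.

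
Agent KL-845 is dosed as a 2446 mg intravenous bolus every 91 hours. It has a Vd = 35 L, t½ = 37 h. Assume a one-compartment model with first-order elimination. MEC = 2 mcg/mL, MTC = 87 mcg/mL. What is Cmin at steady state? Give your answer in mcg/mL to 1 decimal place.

15.5 mcg/mL

τ/t½ = 91/37 ≈ 2.4595, so fraction remaining f = (1/2)^(91/37) ≈ 0.1818.
Each bolus raises the concentration by D/Vd = 2446/35 ≈ 69.886 mcg/mL.
Steady-state trough Cmin,ss = C₀·f/(1−f) ≈ 69.886 × 0.1818/0.8182 ≈ 15.528 mcg/mL.
Trough 15.5 mcg/mL vs MEC 2 mcg/mL: adequate.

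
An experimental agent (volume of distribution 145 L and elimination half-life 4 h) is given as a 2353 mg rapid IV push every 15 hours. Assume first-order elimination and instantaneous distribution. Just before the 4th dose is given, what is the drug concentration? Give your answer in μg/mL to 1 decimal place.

f = (1/2)^(τ/t½) = (1/2)^(15/4) ≈ 0.0743.
C₀ = D/Vd = 2353/145 ≈ 16.228 μg/mL.
Before the 4th dose, 3 doses have been given. Superposition: Cmin = C₀·(f + f² + … + f^3).
≈ 16.228 × (0.0743 + 0.0055 + 0.0004) ≈ 16.228 × 0.0802 ≈ 1.301 μg/mL.

1.3 μg/mL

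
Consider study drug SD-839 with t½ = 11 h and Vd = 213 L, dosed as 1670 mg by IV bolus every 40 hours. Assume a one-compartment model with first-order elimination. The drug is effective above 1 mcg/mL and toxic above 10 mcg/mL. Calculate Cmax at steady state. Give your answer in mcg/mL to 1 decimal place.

8.5 mcg/mL

k = ln2/t½ = ln2/11 ≈ 0.063013 h⁻¹; fraction remaining f = e^(−kτ) = e^(−0.063013×40) ≈ 0.0804.
Accumulation ratio R = 1/(1 − f) ≈ 1/0.9196 ≈ 1.0874.
Single-dose peak C₀ = D/Vd = 1670/213 ≈ 7.840 mcg/mL.
Steady-state peak Cmax,ss = C₀·R ≈ 7.840 × 1.0874 ≈ 8.525 mcg/mL.
Peak 8.5 mcg/mL vs MTC 10 mcg/mL: below toxic threshold.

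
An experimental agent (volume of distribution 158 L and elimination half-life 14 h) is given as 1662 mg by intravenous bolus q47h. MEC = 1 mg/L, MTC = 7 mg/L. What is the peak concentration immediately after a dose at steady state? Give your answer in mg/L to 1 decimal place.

τ/t½ = 47/14 ≈ 3.3571, so fraction remaining f = (1/2)^(47/14) ≈ 0.0976.
At steady state, accumulation factor R = 1/(1 − e^(−kτ)) ≈ 1.1082.
Each bolus raises the concentration by D/Vd = 1662/158 ≈ 10.519 mg/L.
Steady-state peak Cmax,ss = C₀·R ≈ 10.519 × 1.1082 ≈ 11.657 mg/L.
Peak 11.7 mg/L vs MTC 7 mg/L: exceeds toxic threshold.

11.7 mg/L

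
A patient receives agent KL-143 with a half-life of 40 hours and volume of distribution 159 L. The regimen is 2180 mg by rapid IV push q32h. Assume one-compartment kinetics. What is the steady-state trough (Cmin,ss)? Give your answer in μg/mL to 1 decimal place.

18.5 μg/mL

k = ln2/t½ = ln2/40 ≈ 0.017329 h⁻¹; fraction remaining f = e^(−kτ) = e^(−0.017329×32) ≈ 0.5743.
Single-dose peak C₀ = D/Vd = 2180/159 ≈ 13.711 μg/mL.
Steady-state trough Cmin,ss = C₀·f/(1−f) ≈ 13.711 × 0.5743/0.4257 ≈ 18.497 μg/mL.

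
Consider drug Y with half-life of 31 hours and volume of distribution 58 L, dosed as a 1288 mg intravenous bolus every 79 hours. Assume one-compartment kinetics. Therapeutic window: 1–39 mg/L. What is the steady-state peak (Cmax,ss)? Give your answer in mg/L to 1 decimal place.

26.8 mg/L

k = ln2/t½ = ln2/31 ≈ 0.022360 h⁻¹; fraction remaining f = e^(−kτ) = e^(−0.022360×79) ≈ 0.1709.
Accumulation ratio R = 1/(1 − f) ≈ 1/0.8291 ≈ 1.2061.
Single-dose peak C₀ = D/Vd = 1288/58 ≈ 22.207 mg/L.
Steady-state peak Cmax,ss = C₀·R ≈ 22.207 × 1.2061 ≈ 26.784 mg/L.
Peak 26.8 mg/L vs MTC 39 mg/L: below toxic threshold.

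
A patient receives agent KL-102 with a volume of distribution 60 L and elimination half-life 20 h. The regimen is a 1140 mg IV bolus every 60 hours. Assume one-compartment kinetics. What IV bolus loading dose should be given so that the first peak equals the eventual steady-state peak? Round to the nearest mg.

f = (1/2)^(60/20) ≈ 0.125000; accumulation ratio R = 1/(1−f) ≈ 1.14286.
Loading dose to hit Cmax,ss on first dose: D_load = D_maint·R ≈ 1140 × 1.14286 ≈ 1302.86 mg.

1303 mg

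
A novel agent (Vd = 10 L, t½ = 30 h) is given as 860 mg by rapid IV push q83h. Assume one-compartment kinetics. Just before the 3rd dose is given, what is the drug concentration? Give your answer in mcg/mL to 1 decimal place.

f = (1/2)^(τ/t½) = (1/2)^(83/30) ≈ 0.1469.
C₀ = D/Vd = 860/10 ≈ 86.000 mcg/mL.
Before the 3rd dose, 2 doses have been given. Superposition: Cmin = C₀·(f + f²).
≈ 86.000 × (0.1469 + 0.0216) ≈ 86.000 × 0.1685 ≈ 14.491 mcg/mL.

14.5 mcg/mL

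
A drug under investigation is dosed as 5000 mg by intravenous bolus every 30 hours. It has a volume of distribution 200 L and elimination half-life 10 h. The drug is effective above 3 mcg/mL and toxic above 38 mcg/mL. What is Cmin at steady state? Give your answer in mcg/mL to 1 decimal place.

3.6 mcg/mL

τ = 30 h = 3 half-lives, so f = (1/2)^3 = 0.125.
Accumulation ratio R = 1/(1 − f) = 1/0.875 = 8/7.
Single-dose peak C₀ = D/Vd = 5000/200 = 25 mcg/mL.
Steady-state peak Cmax,ss = C₀·R = 25 × 8/7 ≈ 28.571 mcg/mL.
Steady-state trough Cmin,ss = Cmax,ss·f ≈ 28.571 × 0.125 ≈ 3.571 mcg/mL.
Trough 3.6 mcg/mL vs MEC 3 mcg/mL: adequate.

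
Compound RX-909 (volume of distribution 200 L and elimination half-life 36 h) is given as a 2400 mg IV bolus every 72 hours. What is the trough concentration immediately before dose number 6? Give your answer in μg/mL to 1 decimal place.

f = (1/2)^(τ/t½) = (1/2)^(72/36) ≈ 0.2500.
C₀ = D/Vd = 2400/200 ≈ 12.000 μg/mL.
Before the 6th dose, 5 doses have been given. Superposition: Cmin = C₀·(f + f² + … + f^5).
≈ 12.000 × (0.2500 + 0.0625 + 0.0156 + 0.0039 + 0.0010) ≈ 12.000 × 0.3330 ≈ 3.996 μg/mL.

4.0 μg/mL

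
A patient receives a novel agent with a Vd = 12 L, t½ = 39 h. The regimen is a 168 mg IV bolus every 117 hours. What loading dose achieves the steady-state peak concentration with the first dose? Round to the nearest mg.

f = (1/2)^(117/39) ≈ 0.125000; accumulation ratio R = 1/(1−f) ≈ 1.14286.
Loading dose to hit Cmax,ss on first dose: D_load = D_maint·R ≈ 168 × 1.14286 ≈ 192.00 mg.

192 mg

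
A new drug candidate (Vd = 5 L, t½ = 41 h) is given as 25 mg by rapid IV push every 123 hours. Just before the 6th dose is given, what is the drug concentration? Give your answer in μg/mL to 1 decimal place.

f = (1/2)^(τ/t½) = (1/2)^(123/41) ≈ 0.1250.
C₀ = D/Vd = 25/5 ≈ 5.000 μg/mL.
Before the 6th dose, 5 doses have been given. Superposition: Cmin = C₀·(f + f² + … + f^5).
≈ 5.000 × (0.1250 + 0.0156 + 0.0020 + 0.0002 + 0.0000) ≈ 5.000 × 0.1428 ≈ 0.714 μg/mL.

0.7 μg/mL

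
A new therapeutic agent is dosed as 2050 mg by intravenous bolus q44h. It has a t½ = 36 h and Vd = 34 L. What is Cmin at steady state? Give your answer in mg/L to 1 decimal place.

Over one 44-h interval, 44/36 ≈ 1.2222 half-lives elapse, leaving f ≈ 0.4286 of each dose.
Accumulation ratio R = 1/(1 − f) ≈ 1/0.5714 ≈ 1.7501.
Each bolus raises the concentration by D/Vd = 2050/34 ≈ 60.294 mg/L.
Steady-state peak Cmax,ss = C₀·R ≈ 60.294 × 1.7501 ≈ 105.521 mg/L.
One interval later, Cmin,ss = Cmax,ss·e^(−kτ) ≈ 105.521 × 0.4286 ≈ 45.226 mg/L.

45.2 mg/L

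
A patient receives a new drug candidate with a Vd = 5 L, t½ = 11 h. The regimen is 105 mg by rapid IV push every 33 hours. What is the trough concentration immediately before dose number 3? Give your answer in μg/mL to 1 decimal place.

3.0 μg/mL

f = (1/2)^(τ/t½) = (1/2)^(33/11) ≈ 0.1250.
C₀ = D/Vd = 105/5 ≈ 21.000 μg/mL.
Before the 3rd dose, 2 doses have been given. Superposition: Cmin = C₀·(f + f²).
≈ 21.000 × (0.1250 + 0.0156) ≈ 21.000 × 0.1406 ≈ 2.953 μg/mL.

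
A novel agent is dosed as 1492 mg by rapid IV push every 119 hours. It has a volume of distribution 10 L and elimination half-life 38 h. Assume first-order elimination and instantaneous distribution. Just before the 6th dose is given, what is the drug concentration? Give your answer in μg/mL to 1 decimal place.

19.2 μg/mL

f = (1/2)^(τ/t½) = (1/2)^(119/38) ≈ 0.1141.
C₀ = D/Vd = 1492/10 ≈ 149.200 μg/mL.
Before the 6th dose, 5 doses have been given. Superposition: Cmin = C₀·(f + f² + … + f^5).
≈ 149.200 × (0.1141 + 0.0130 + 0.0015 + 0.0002 + 0.0000) ≈ 149.200 × 0.1288 ≈ 19.217 μg/mL.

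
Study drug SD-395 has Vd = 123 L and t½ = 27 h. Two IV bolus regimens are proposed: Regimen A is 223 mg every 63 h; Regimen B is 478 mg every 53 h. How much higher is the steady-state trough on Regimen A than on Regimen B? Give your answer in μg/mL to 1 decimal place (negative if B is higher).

Regimen A: f = (1/2)^(63/27) ≈ 0.1984; Cmin,ss = (223/123)·f/(1−f) ≈ 0.449 μg/mL.
Regimen B: f = (1/2)^(53/27) ≈ 0.2565; Cmin,ss = (478/123)·f/(1−f) ≈ 1.341 μg/mL.
Difference ≈ 0.449 − 1.341 ≈ -0.892 μg/mL.

-0.9 μg/mL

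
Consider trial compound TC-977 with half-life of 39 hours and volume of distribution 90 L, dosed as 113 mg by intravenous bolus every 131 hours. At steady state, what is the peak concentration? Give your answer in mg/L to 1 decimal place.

1.4 mg/L

k = ln2/t½ = ln2/39 ≈ 0.017773 h⁻¹; fraction remaining f = e^(−kτ) = e^(−0.017773×131) ≈ 0.0975.
At steady state, accumulation factor R = 1/(1 − e^(−kτ)) ≈ 1.1080.
Each bolus raises the concentration by D/Vd = 113/90 ≈ 1.256 mg/L.
Cmax,ss = C₀/(1 − f) ≈ 1.256/0.9025 ≈ 1.392 mg/L.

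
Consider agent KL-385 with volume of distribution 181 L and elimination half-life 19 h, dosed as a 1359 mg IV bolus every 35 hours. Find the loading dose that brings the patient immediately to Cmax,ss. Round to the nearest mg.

f = (1/2)^(35/19) ≈ 0.278914; accumulation ratio R = 1/(1−f) ≈ 1.38680.
Loading dose to hit Cmax,ss on first dose: D_load = D_maint·R ≈ 1359 × 1.38680 ≈ 1884.66 mg.

1885 mg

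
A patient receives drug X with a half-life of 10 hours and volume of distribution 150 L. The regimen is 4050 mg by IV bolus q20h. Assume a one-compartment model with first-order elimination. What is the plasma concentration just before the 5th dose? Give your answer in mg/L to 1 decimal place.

f = (1/2)^(τ/t½) = (1/2)^(20/10) ≈ 0.2500.
C₀ = D/Vd = 4050/150 ≈ 27.000 mg/L.
Before the 5th dose, 4 doses have been given. Superposition: Cmin = C₀·(f + f² + … + f^4).
≈ 27.000 × (0.2500 + 0.0625 + 0.0156 + 0.0039) ≈ 27.000 × 0.3320 ≈ 8.964 mg/L.

9.0 mg/L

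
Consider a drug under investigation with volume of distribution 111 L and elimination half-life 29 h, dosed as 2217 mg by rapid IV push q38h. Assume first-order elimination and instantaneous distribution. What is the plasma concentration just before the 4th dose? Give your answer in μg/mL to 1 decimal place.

12.6 μg/mL

f = (1/2)^(τ/t½) = (1/2)^(38/29) ≈ 0.4032.
C₀ = D/Vd = 2217/111 ≈ 19.973 μg/mL.
Before the 4th dose, 3 doses have been given. Superposition: Cmin = C₀·(f + f² + … + f^3).
≈ 19.973 × (0.4032 + 0.1626 + 0.0655) ≈ 19.973 × 0.6313 ≈ 12.609 μg/mL.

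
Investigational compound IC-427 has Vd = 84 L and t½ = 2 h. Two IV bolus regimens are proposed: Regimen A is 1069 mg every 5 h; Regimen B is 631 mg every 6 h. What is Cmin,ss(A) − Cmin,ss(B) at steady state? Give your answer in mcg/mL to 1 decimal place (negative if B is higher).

1.7 mcg/mL

Regimen A: f = (1/2)^(5/2) ≈ 0.1768; Cmin,ss = (1069/84)·f/(1−f) ≈ 2.733 mcg/mL.
Regimen B: f = (1/2)^(6/2) ≈ 0.1250; Cmin,ss = (631/84)·f/(1−f) ≈ 1.073 mcg/mL.
Difference ≈ 2.733 − 1.073 ≈ 1.660 mcg/mL.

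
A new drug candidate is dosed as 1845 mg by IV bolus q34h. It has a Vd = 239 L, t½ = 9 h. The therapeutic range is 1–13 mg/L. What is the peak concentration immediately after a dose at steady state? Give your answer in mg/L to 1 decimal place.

Over one 34-h interval, 34/9 ≈ 3.7778 half-lives elapse, leaving f ≈ 0.0729 of each dose.
At steady state, accumulation factor R = 1/(1 − e^(−kτ)) ≈ 1.0786.
Single-dose peak C₀ = D/Vd = 1845/239 ≈ 7.720 mg/L.
Steady-state peak Cmax,ss = C₀·R ≈ 7.720 × 1.0786 ≈ 8.327 mg/L.
Peak 8.3 mg/L vs MTC 13 mg/L: below toxic threshold.

8.3 mg/L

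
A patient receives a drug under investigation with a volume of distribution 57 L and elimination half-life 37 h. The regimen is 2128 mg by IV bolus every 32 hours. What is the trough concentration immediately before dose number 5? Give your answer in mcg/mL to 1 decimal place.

f = (1/2)^(τ/t½) = (1/2)^(32/37) ≈ 0.5491.
C₀ = D/Vd = 2128/57 ≈ 37.333 mcg/mL.
Before the 5th dose, 4 doses have been given. Superposition: Cmin = C₀·(f + f² + … + f^4).
≈ 37.333 × (0.5491 + 0.3015 + 0.1656 + 0.0909) ≈ 37.333 × 1.1071 ≈ 41.331 mcg/mL.

41.3 mcg/mL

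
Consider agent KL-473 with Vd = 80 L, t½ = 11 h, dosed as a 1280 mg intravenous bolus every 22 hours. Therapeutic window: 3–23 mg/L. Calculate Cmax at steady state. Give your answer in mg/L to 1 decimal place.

21.3 mg/L

The dosing interval is 2 half-lives, so f = 2^(−2) = 0.25.
Accumulation ratio R = 1/(1 − f) = 1/0.75 = 4/3.
Single-dose peak C₀ = D/Vd = 1280/80 = 16 mg/L.
Steady-state peak Cmax,ss = C₀·R = 16 × 4/3 ≈ 21.333 mg/L.
Peak 21.3 mg/L vs MTC 23 mg/L: below toxic threshold.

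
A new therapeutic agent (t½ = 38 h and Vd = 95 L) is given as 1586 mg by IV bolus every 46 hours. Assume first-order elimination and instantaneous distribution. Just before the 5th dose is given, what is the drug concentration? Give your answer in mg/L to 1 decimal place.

12.3 mg/L

f = (1/2)^(τ/t½) = (1/2)^(46/38) ≈ 0.4321.
C₀ = D/Vd = 1586/95 ≈ 16.695 mg/L.
Before the 5th dose, 4 doses have been given. Superposition: Cmin = C₀·(f + f² + … + f^4).
≈ 16.695 × (0.4321 + 0.1867 + 0.0807 + 0.0349) ≈ 16.695 × 0.7344 ≈ 12.261 mg/L.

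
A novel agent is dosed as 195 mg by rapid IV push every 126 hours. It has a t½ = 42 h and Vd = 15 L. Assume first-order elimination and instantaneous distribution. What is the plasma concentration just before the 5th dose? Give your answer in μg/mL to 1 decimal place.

1.9 μg/mL

f = (1/2)^(τ/t½) = (1/2)^(126/42) ≈ 0.1250.
C₀ = D/Vd = 195/15 ≈ 13.000 μg/mL.
Before the 5th dose, 4 doses have been given. Superposition: Cmin = C₀·(f + f² + … + f^4).
≈ 13.000 × (0.1250 + 0.0156 + 0.0020 + 0.0002) ≈ 13.000 × 0.1428 ≈ 1.856 μg/mL.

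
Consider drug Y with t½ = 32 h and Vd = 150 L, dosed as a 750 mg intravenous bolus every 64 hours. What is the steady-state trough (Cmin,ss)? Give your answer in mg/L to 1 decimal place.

1.7 mg/L

The dosing interval is 2 half-lives, so f = 2^(−2) = 0.25.
Accumulation ratio R = 1/(1 − f) = 1/0.75 = 4/3.
Single-dose peak C₀ = D/Vd = 750/150 = 5 mg/L.
Steady-state peak Cmax,ss = C₀·R = 5 × 4/3 ≈ 6.667 mg/L.
Steady-state trough Cmin,ss = Cmax,ss·f ≈ 6.667 × 0.25 ≈ 1.667 mg/L.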